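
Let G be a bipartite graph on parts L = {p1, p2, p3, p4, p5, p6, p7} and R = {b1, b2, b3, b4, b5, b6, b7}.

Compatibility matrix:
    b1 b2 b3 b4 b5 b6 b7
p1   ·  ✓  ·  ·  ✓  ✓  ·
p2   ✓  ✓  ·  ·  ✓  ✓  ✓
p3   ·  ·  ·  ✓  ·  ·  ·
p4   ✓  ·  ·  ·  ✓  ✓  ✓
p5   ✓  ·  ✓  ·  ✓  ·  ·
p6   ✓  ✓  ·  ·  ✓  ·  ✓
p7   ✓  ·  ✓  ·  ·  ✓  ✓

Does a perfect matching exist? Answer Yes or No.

A valid assignment of size 7: p1–b2, p2–b1, p3–b4, p4–b6, p5–b5, p6–b7, p7–b3.
All 7 left vertices are covered.

Yes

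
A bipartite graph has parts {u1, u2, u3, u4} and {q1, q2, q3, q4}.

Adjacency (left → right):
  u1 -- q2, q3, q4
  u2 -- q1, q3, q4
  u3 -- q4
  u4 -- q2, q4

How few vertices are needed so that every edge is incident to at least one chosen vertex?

4

The 4 edges u1–q3, u2–q1, u3–q4, u4–q2 form a matching, so any vertex cover needs at least 4 vertices (one per matched edge).
Conversely {u1, u2, u3, u4} meets every edge and has exactly 4 vertices, so 4 is optimal.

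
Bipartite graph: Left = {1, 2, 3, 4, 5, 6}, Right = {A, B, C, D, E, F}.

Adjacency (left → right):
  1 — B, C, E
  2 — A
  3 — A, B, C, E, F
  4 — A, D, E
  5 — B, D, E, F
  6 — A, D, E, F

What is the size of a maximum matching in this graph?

A valid assignment of size 6: 1-C, 2-A, 3-B, 4-D, 5-F, 6-E.
This saturates every left vertex, so 6 is the maximum.

6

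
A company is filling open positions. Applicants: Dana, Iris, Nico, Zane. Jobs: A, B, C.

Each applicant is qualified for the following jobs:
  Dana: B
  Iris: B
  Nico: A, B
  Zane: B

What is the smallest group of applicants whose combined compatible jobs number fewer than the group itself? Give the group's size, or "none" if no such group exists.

Take S = {Dana, Iris}. Its neighbourhood is {B}, so |N(S)| = 1 < |S| = 2.
No single vertex violates Hall's condition since each has at least one neighbour, so 2 is the minimum.

2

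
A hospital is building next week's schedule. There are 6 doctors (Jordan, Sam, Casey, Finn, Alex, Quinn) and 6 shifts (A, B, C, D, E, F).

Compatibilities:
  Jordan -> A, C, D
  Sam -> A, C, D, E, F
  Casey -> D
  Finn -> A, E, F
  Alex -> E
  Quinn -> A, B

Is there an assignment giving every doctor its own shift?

One maximum matching: Jordan-C, Sam-A, Casey-D, Finn-F, Alex-E, Quinn-B.
All 6 doctors are covered.

Yes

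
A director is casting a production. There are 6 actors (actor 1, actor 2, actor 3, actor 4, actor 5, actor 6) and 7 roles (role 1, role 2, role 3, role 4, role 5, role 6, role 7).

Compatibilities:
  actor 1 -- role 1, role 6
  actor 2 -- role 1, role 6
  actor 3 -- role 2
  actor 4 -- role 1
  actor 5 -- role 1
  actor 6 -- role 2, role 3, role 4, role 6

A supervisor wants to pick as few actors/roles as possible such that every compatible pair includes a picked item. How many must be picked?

The 4 edges actor 1–role 6, actor 2–role 1, actor 3–role 2, actor 6–role 3 form a matching, so any vertex cover needs at least 4 vertices (one per matched edge).
Conversely {actor 3, actor 6, role 1, role 6} meets every edge and has exactly 4 vertices, so 4 is optimal.

4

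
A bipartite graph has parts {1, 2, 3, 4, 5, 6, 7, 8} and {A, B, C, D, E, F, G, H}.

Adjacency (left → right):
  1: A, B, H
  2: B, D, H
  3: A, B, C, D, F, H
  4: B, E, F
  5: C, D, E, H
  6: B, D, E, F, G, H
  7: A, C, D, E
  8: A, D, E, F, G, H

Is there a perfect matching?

A valid assignment of size 8: 1-H, 2-B, 3-A, 4-F, 5-D, 6-E, 7-C, 8-G.
All 8 left vertices are covered.

Yes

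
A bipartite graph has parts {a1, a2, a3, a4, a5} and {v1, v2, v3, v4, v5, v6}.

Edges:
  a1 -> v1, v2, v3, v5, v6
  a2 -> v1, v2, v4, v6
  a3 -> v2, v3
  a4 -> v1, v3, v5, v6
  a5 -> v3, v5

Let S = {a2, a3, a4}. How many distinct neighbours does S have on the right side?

The union of neighbours of {a2, a3, a4} is {v1, v2, v3, v4, v5, v6}, which has 6 elements.
Since |N(S)| = 6 ≥ |S| = 3, Hall's condition holds for this subset.

6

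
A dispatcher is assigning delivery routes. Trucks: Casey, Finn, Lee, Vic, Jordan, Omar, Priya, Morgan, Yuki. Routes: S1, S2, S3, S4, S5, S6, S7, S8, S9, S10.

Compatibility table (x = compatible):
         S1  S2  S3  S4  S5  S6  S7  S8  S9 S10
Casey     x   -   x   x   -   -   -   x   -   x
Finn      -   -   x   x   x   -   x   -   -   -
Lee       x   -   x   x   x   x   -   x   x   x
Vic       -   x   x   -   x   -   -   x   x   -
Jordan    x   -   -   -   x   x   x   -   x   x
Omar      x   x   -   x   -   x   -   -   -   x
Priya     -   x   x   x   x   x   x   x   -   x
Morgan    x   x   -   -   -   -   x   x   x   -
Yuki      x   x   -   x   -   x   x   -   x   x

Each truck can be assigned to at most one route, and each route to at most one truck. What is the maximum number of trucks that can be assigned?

A valid assignment of size 9: Casey→S10, Finn→S4, Lee→S3, Vic→S8, Jordan→S9, Omar→S1, Priya→S6, Morgan→S7, Yuki→S2.
All 9 trucks are matched, so no larger matching exists.

9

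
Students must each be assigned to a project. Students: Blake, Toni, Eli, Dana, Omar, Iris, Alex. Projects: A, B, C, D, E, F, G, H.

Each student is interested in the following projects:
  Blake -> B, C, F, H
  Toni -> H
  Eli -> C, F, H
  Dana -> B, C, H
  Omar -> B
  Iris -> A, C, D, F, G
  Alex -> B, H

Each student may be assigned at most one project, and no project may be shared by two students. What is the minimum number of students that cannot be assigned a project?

2

A valid assignment of size 5: Blake-F, Toni-H, Eli-C, Dana-B, Iris-G.
The set {Blake, Toni, Eli, Dana, Omar, Alex} has only 4 neighbours ({B, C, F, H}), so by Hall's theorem at most 5 of the 7 students can be matched.
That matches 5 of the 7, leaving 2 unmatched; no matching can do better.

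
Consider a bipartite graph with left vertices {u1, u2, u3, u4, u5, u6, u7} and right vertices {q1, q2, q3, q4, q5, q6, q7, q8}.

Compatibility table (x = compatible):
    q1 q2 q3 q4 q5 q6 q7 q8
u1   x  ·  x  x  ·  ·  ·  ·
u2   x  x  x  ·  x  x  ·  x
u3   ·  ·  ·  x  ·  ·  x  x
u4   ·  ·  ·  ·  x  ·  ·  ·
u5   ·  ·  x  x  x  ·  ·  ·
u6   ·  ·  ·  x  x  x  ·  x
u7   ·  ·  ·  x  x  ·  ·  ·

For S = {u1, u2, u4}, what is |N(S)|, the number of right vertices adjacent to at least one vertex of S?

The union of neighbours of {u1, u2, u4} is {q1, q2, q3, q4, q5, q6, q8}, which has 7 elements.
Since |N(S)| = 7 ≥ |S| = 3, Hall's condition holds for this subset.

7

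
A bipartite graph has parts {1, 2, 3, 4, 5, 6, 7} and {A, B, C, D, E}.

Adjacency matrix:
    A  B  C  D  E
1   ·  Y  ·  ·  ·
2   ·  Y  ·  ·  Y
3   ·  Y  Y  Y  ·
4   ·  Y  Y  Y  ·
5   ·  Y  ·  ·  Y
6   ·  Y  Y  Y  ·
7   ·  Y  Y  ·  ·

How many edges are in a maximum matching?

4

One maximum matching: 1-B, 2-E, 3-D, 4-C.
The set {1, 2, 3, 4, 5, 6, 7} has only 4 neighbours ({B, C, D, E}), so by Hall's theorem at most 4 of the 7 left vertices can be matched.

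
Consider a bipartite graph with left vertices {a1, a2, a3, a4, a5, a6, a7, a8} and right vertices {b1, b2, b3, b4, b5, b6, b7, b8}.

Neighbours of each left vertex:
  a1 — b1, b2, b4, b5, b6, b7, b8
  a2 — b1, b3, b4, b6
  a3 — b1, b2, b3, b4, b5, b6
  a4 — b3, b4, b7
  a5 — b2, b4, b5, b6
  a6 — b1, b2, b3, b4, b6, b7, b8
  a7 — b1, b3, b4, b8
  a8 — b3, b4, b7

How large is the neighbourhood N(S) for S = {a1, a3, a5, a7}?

The union of neighbours of {a1, a3, a5, a7} is {b1, b2, b3, b4, b5, b6, b7, b8}, which has 8 elements.
Since |N(S)| = 8 ≥ |S| = 4, Hall's condition holds for this subset.

8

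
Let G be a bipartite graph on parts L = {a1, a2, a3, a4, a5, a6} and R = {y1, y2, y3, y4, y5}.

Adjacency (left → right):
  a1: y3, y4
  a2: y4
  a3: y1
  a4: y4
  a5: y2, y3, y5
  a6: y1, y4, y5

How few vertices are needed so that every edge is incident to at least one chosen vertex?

5

{a1, a3, a5, a6, y4} is a vertex cover of size 5: every edge has an endpoint in this set.
No smaller cover exists because a1–y3, a2–y4, a3–y1, a5–y2, a6–y5 is a matching of size 5, and a cover must include an endpoint of each of these disjoint edges (König's theorem).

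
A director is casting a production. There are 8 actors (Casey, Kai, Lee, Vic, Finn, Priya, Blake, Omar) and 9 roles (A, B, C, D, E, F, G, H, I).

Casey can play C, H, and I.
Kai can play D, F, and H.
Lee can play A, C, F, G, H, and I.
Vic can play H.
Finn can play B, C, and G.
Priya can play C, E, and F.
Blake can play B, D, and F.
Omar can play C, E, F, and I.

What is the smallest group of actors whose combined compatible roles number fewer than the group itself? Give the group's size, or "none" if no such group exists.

A matching saturating every actor exists, for instance Casey→I, Kai→D, Lee→G, Vic→H, Finn→B, Priya→C, Blake→F, Omar→E.
By Hall's marriage theorem, this means |N(S)| ≥ |S| for every subset S, so no violating subset exists.

none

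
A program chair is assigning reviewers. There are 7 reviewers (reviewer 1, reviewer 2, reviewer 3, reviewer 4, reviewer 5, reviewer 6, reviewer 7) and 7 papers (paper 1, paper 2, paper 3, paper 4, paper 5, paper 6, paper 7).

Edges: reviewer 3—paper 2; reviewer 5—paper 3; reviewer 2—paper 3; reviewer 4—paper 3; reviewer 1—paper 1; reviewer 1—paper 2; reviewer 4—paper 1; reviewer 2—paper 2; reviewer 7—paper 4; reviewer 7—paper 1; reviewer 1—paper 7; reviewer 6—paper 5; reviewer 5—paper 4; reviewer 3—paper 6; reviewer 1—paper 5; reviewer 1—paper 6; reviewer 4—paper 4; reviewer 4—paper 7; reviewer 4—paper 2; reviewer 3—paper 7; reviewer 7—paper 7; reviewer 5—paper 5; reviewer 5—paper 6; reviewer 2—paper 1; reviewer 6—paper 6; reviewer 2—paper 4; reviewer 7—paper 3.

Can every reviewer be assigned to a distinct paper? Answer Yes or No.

Yes

For example, pair reviewer 1-paper 2, reviewer 2-paper 1, reviewer 3-paper 6, reviewer 4-paper 4, reviewer 5-paper 3, reviewer 6-paper 5, reviewer 7-paper 7.
Every reviewer is matched, so this is a perfect matching.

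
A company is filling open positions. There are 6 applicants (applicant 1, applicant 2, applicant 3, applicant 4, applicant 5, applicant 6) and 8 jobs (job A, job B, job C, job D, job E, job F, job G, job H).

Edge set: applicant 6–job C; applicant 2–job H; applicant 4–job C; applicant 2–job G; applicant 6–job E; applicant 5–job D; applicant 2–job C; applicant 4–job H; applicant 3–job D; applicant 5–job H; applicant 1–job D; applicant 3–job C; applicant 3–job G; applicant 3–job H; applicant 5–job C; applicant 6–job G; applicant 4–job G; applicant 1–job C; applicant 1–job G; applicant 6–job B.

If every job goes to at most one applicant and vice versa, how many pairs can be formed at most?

5

A valid assignment of size 5: applicant 1→job C, applicant 2→job H, applicant 3→job D, applicant 4→job G, applicant 6→job E.
The set {applicant 1, applicant 2, applicant 3, applicant 4, applicant 5} has only 4 neighbours ({job C, job D, job G, job H}), so by Hall's theorem at most 5 of the 6 applicants can be matched.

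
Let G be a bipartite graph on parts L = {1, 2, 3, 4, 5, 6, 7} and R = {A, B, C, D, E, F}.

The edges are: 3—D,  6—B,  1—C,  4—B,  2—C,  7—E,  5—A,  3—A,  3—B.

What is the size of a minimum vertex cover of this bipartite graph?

5

A maximum matching has 5 edges (e.g. 1–C, 3–D, 4–B, 5–A, 7–E).
By König's theorem the minimum vertex cover has the same size. One such cover is {3, 5, 7, B, C}.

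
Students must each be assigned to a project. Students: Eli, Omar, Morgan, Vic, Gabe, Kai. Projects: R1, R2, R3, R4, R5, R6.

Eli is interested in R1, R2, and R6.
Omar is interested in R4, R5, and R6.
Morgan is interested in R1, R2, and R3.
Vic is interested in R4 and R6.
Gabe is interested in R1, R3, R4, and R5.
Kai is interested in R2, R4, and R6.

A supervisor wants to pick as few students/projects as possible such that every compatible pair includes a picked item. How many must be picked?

A maximum matching has 6 edges (e.g. Eli–R1, Omar–R5, Morgan–R2, Vic–R6, Gabe–R3, Kai–R4).
By König's theorem the minimum vertex cover has the same size. One such cover is {Eli, Omar, Morgan, Vic, Gabe, Kai}.

6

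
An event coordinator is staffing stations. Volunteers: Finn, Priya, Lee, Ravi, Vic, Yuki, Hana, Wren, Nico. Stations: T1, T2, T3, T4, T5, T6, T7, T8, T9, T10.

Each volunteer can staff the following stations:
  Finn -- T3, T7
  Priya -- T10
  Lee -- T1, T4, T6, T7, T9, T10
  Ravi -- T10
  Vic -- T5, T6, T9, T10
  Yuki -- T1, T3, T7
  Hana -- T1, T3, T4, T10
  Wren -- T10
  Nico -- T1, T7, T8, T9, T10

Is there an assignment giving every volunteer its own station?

No

The set {Priya, Ravi, Wren} has only 1 neighbour ({T10}), so by Hall's theorem at most 7 of the 9 volunteers can be matched.
Hence no matching covers every volunteer.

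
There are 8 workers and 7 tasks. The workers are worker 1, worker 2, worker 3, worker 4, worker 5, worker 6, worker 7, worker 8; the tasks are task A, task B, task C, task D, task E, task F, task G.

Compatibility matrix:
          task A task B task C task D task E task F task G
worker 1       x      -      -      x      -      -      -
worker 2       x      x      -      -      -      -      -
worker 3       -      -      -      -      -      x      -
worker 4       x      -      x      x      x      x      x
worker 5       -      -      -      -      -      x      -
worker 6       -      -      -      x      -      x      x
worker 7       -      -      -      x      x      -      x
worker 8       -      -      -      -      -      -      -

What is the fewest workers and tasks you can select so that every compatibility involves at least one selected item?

6

{worker 1, worker 2, worker 4, worker 6, worker 7, task F} is a vertex cover of size 6: every edge has an endpoint in this set.
No smaller cover exists because worker 1–task A, worker 2–task B, worker 3–task F, worker 4–task C, worker 6–task D, worker 7–task E is a matching of size 6, and a cover must include an endpoint of each of these disjoint edges (König's theorem).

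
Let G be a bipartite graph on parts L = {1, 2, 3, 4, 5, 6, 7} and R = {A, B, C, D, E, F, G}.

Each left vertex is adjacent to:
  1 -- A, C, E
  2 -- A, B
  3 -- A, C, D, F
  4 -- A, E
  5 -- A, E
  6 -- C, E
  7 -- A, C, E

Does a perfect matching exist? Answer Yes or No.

The set {1, 4, 5, 6, 7} has only 3 neighbours ({A, C, E}), so by Hall's theorem at most 5 of the 7 left vertices can be matched.
Hence no matching covers every left vertex.

No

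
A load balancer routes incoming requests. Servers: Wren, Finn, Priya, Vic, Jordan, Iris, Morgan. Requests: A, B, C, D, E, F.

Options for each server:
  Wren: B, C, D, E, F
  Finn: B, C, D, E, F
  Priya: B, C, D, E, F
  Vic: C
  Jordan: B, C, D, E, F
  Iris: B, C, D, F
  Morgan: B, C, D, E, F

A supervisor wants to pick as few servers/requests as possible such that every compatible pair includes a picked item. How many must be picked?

5

A maximum matching has 5 edges (e.g. Wren–D, Finn–F, Priya–B, Vic–C, Jordan–E).
By König's theorem the minimum vertex cover has the same size. One such cover is {B, C, D, E, F}.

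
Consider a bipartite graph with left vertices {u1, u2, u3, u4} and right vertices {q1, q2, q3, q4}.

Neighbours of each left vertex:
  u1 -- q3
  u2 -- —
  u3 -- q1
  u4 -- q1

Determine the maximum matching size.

A valid assignment of size 2: u1-q3, u3-q1.
The set {u2, u3, u4} has only 1 neighbour ({q1}), so by Hall's theorem at most 2 of the 4 left vertices can be matched.

2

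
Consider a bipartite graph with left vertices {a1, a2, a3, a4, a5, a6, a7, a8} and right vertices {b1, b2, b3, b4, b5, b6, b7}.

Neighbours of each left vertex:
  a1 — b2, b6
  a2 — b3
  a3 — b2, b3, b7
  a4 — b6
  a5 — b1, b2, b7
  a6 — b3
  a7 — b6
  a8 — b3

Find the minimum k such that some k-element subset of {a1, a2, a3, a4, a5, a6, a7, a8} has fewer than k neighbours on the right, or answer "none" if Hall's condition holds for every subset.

Take S = {a2, a6}. Its neighbourhood is {b3}, so |N(S)| = 1 < |S| = 2.
No single vertex violates Hall's condition since each has at least one neighbour, so 2 is the minimum.

2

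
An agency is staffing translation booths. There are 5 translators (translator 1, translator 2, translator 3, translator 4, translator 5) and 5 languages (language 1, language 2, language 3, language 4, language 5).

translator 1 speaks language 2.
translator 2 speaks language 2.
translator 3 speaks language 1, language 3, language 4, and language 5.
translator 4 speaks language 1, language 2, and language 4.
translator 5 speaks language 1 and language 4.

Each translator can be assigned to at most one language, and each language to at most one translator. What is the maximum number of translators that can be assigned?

4

For example, pair translator 1–language 2, translator 3–language 3, translator 4–language 1, translator 5–language 4.
The set {translator 1, translator 2} has only 1 neighbour ({language 2}), so by Hall's theorem at most 4 of the 5 translators can be matched.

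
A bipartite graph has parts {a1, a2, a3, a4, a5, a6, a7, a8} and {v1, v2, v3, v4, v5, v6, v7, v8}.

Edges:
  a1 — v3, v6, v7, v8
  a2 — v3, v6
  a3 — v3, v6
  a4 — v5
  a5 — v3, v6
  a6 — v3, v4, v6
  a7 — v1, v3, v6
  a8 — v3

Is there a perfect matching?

The set {a2, a3, a5, a8} has only 2 neighbours ({v3, v6}), so by Hall's theorem at most 6 of the 8 left vertices can be matched.
Hence no matching covers every left vertex.

No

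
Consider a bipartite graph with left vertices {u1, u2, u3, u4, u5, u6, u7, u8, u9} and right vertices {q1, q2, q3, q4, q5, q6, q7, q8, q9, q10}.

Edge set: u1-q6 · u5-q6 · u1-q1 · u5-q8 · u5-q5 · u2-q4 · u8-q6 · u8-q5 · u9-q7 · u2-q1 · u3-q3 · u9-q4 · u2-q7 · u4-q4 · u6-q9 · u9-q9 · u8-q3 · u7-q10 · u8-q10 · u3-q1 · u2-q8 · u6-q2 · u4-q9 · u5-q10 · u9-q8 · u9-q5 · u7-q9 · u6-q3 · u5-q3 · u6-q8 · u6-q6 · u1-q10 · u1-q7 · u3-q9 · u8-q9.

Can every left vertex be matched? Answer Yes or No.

Yes

One maximum matching: u1-q1, u2-q7, u3-q3, u4-q4, u5-q5, u6-q8, u7-q10, u8-q6, u9-q9.
Every left vertex is matched, so this matching saturates all of them.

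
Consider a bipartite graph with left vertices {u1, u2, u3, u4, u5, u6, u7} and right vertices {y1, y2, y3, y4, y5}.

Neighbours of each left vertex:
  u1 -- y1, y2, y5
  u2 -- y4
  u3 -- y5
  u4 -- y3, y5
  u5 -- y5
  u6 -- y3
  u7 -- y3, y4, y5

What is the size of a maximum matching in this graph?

4

A valid assignment of size 4: u1-y1, u2-y4, u3-y5, u4-y3.
The set {u2, u3, u4, u5, u6, u7} has only 3 neighbours ({y3, y4, y5}), so by Hall's theorem at most 4 of the 7 left vertices can be matched.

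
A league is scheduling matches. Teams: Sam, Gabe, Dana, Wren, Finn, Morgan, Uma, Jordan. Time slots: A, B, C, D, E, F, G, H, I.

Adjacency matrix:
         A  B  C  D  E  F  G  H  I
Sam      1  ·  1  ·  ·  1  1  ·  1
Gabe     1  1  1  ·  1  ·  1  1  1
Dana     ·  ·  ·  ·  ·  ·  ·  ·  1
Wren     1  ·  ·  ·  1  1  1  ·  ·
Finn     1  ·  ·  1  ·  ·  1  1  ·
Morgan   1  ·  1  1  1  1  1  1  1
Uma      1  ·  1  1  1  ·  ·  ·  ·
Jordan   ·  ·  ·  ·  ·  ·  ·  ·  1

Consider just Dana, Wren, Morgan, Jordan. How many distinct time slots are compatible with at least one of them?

The union of neighbours of {Dana, Wren, Morgan, Jordan} is {A, C, D, E, F, G, H, I}, which has 8 elements.
Since |N(S)| = 8 ≥ |S| = 4, Hall's condition holds for this subset.

8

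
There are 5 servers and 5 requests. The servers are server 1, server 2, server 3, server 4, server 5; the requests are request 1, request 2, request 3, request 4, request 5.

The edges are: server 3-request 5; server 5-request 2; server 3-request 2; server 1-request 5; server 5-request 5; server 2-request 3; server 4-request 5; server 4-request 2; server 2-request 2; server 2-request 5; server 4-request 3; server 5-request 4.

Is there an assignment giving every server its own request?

No

The set {server 1, server 2, server 3, server 4} has only 3 neighbours ({request 2, request 3, request 5}), so by Hall's theorem at most 4 of the 5 servers can be matched.
Hence no matching covers every server.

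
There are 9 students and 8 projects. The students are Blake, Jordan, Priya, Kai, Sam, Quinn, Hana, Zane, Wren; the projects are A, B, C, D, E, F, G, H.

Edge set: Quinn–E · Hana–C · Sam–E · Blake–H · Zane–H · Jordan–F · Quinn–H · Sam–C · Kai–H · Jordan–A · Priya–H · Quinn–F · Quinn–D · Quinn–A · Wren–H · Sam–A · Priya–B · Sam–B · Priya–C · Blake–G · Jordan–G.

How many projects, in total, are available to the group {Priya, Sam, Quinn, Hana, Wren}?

7

The union of neighbours of {Priya, Sam, Quinn, Hana, Wren} is {A, B, C, D, E, F, H}, which has 7 elements.
Since |N(S)| = 7 ≥ |S| = 5, Hall's condition holds for this subset.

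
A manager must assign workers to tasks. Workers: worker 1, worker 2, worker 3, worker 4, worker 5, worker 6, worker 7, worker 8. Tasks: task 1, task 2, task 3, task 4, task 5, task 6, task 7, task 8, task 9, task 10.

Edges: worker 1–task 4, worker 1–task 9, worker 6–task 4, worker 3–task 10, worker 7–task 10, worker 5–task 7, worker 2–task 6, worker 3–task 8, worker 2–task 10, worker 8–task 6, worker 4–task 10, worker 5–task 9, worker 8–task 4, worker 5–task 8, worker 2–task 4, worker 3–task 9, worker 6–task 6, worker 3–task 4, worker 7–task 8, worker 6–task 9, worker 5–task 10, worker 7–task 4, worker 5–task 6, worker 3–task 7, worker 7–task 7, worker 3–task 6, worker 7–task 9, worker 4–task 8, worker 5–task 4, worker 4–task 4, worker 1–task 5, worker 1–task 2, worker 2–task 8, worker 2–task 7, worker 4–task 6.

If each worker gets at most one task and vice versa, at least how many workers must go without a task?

For example, pair worker 1→task 2, worker 2→task 7, worker 3→task 10, worker 4→task 6, worker 5→task 4, worker 6→task 9, worker 7→task 8.
The set {worker 2, worker 3, worker 4, worker 5, worker 6, worker 7, worker 8} has only 6 neighbours ({task 10, task 4, task 6, task 7, task 8, task 9}), so by Hall's theorem at most 7 of the 8 workers can be matched.
That matches 7 of the 8, leaving 1 unmatched; no matching can do better.

1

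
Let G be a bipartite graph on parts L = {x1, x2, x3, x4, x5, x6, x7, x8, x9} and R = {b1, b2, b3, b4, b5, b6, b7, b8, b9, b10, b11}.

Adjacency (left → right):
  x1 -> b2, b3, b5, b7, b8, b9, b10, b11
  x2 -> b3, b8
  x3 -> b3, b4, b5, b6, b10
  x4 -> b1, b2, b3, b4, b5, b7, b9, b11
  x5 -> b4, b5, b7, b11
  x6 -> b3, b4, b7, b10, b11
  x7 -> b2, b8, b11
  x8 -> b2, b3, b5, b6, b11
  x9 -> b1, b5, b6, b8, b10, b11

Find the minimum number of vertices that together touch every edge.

A maximum matching has 9 edges (e.g. x1–b5, x2–b3, x3–b6, x4–b7, x5–b4, x6–b10, x7–b8, x8–b11, x9–b1).
By König's theorem the minimum vertex cover has the same size. One such cover is {x1, x2, x3, x4, x5, x6, x7, x8, x9}.

9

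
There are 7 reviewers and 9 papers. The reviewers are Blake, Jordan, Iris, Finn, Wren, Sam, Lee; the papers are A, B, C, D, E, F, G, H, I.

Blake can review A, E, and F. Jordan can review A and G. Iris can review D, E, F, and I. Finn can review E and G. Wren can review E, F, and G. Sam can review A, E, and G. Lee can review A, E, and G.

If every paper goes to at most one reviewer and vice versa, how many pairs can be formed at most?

One maximum matching: Blake→F, Jordan→A, Iris→D, Finn→G, Wren→E.
The set {Blake, Jordan, Finn, Wren, Sam, Lee} has only 4 neighbours ({A, E, F, G}), so by Hall's theorem at most 5 of the 7 reviewers can be matched.

5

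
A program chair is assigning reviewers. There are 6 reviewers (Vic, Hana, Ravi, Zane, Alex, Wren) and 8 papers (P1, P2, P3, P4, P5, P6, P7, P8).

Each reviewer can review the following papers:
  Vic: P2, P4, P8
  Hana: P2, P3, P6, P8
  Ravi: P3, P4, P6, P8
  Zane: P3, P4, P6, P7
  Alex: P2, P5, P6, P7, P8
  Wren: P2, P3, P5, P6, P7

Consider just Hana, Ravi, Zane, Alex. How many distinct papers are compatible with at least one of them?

7

The union of neighbours of {Hana, Ravi, Zane, Alex} is {P2, P3, P4, P5, P6, P7, P8}, which has 7 elements.
Since |N(S)| = 7 ≥ |S| = 4, Hall's condition holds for this subset.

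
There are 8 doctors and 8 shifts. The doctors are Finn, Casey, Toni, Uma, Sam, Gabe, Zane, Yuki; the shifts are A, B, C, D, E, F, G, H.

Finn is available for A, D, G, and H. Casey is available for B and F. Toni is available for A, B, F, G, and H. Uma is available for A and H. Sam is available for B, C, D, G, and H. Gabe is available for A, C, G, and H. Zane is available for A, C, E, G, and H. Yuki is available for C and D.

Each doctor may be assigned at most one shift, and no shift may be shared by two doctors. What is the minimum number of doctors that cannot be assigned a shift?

0

A valid assignment of size 8: Finn–D, Casey–F, Toni–B, Uma–A, Sam–H, Gabe–G, Zane–E, Yuki–C.
All 8 doctors are matched, so no larger matching exists.
That matches 8 of the 8, leaving 0 unmatched; no matching can do better.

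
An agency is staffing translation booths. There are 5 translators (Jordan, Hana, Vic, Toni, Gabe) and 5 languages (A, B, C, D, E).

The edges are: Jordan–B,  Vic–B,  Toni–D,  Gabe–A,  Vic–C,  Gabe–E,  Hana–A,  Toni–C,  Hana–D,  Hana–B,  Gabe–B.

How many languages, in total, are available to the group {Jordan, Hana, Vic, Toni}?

The union of neighbours of {Jordan, Hana, Vic, Toni} is {A, B, C, D}, which has 4 elements.
Since |N(S)| = 4 ≥ |S| = 4, Hall's condition holds for this subset.

4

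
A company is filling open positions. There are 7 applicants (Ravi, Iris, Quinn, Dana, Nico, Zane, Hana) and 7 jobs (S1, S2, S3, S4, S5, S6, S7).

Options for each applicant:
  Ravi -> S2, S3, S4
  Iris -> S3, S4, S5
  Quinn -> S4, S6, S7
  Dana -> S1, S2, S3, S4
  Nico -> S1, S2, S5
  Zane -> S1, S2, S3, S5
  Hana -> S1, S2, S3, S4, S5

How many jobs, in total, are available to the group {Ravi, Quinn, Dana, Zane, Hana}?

The union of neighbours of {Ravi, Quinn, Dana, Zane, Hana} is {S1, S2, S3, S4, S5, S6, S7}, which has 7 elements.
Since |N(S)| = 7 ≥ |S| = 5, Hall's condition holds for this subset.

7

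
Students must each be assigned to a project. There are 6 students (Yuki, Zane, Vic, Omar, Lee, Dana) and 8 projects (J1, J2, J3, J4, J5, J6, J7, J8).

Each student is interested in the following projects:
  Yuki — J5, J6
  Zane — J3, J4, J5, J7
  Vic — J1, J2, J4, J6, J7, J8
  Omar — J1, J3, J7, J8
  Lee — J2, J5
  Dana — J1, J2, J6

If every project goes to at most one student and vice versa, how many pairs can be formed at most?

6

For example, pair Yuki→J5, Zane→J3, Vic→J7, Omar→J8, Lee→J2, Dana→J6.
This saturates every student, so 6 is the maximum.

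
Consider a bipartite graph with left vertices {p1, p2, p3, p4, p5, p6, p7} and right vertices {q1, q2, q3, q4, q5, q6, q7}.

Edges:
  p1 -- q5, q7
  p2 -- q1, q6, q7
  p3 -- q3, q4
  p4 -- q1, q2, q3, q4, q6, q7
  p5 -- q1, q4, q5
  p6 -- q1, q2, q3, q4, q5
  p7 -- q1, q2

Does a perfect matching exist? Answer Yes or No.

Yes

A valid assignment of size 7: p1→q7, p2→q6, p3→q3, p4→q1, p5→q5, p6→q4, p7→q2.
Every left vertex is matched, so this is a perfect matching.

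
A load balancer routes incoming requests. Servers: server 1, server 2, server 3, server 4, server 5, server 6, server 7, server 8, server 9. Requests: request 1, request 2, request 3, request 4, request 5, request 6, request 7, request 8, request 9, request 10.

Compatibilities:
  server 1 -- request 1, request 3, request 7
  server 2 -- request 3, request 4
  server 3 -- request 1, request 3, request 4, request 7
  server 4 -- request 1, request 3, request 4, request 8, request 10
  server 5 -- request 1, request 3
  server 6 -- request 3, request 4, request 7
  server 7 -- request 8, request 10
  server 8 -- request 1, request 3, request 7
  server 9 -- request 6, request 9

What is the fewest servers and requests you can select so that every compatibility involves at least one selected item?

The 7 edges server 1–request 7, server 2–request 4, server 3–request 1, server 4–request 10, server 5–request 3, server 7–request 8, server 9–request 9 form a matching, so any vertex cover needs at least 7 vertices (one per matched edge).
Conversely {server 4, server 7, server 9, request 1, request 3, request 4, request 7} meets every edge and has exactly 7 vertices, so 7 is optimal.

7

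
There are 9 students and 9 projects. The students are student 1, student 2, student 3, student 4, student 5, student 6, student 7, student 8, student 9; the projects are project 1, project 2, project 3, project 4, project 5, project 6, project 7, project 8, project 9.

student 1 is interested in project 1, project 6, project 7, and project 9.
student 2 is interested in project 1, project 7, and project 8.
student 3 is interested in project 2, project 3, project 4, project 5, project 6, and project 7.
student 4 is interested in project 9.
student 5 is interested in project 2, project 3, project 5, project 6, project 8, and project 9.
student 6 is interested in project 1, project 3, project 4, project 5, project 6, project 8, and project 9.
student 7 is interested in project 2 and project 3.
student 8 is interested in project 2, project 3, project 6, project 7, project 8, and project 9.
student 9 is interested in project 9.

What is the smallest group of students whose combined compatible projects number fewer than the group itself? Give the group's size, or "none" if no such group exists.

2

Take S = {student 4, student 9}. Its neighbourhood is {project 9}, so |N(S)| = 1 < |S| = 2.
No single vertex violates Hall's condition since each has at least one neighbour, so 2 is the minimum.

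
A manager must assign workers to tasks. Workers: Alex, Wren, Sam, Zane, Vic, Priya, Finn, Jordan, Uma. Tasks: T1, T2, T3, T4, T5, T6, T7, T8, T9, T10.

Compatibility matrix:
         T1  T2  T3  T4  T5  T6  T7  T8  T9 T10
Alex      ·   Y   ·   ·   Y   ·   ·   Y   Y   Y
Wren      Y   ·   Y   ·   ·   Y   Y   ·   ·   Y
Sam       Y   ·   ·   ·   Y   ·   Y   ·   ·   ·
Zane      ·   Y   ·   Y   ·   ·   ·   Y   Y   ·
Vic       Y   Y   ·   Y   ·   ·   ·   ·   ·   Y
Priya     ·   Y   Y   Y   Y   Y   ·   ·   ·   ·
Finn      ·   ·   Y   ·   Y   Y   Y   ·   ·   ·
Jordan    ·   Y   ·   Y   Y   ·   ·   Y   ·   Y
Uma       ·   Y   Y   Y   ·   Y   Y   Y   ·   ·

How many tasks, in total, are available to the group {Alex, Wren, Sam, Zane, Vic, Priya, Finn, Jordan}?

The union of neighbours of {Alex, Wren, Sam, Zane, Vic, Priya, Finn, Jordan} is {T1, T2, T3, T4, T5, T6, T7, T8, T9, T10}, which has 10 elements.
Since |N(S)| = 10 ≥ |S| = 8, Hall's condition holds for this subset.

10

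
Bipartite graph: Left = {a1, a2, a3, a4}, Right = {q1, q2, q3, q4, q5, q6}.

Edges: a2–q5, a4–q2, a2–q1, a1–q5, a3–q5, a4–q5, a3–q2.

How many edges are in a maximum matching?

3

One maximum matching: a1-q5, a2-q1, a3-q2.
The set {a1, a3, a4} has only 2 neighbours ({q2, q5}), so by Hall's theorem at most 3 of the 4 left vertices can be matched.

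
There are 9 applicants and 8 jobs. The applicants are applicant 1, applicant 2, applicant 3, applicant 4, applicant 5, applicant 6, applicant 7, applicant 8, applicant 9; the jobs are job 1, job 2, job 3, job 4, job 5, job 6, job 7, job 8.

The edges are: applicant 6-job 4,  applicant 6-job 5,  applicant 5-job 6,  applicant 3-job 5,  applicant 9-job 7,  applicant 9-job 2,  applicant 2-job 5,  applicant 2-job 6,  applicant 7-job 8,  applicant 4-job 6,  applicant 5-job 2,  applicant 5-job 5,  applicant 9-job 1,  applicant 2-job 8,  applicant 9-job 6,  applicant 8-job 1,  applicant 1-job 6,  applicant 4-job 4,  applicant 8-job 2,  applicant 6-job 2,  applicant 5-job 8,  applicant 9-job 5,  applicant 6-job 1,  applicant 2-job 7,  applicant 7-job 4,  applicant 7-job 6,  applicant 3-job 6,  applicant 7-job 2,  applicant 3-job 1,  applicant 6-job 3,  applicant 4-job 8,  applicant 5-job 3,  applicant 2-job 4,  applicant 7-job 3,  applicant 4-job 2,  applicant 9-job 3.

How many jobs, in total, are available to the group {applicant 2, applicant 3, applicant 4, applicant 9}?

8

The union of neighbours of {applicant 2, applicant 3, applicant 4, applicant 9} is {job 1, job 2, job 3, job 4, job 5, job 6, job 7, job 8}, which has 8 elements.
Since |N(S)| = 8 ≥ |S| = 4, Hall's condition holds for this subset.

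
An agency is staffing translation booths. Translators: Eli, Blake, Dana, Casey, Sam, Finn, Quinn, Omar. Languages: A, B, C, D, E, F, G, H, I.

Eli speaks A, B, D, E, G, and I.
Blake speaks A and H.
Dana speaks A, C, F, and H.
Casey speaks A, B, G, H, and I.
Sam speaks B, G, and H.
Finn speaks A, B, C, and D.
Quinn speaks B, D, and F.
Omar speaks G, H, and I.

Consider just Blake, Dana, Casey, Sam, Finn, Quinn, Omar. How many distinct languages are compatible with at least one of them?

The union of neighbours of {Blake, Dana, Casey, Sam, Finn, Quinn, Omar} is {A, B, C, D, F, G, H, I}, which has 8 elements.
Since |N(S)| = 8 ≥ |S| = 7, Hall's condition holds for this subset.

8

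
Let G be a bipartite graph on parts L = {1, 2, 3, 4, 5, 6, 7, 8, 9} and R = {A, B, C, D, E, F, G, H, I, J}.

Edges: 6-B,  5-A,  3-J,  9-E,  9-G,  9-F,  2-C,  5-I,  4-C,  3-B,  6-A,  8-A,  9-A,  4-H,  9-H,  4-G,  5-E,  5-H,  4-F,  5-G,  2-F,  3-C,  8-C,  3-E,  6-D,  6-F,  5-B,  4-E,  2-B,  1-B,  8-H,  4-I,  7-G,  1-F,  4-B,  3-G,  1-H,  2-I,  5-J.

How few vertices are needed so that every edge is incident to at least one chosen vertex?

9

{1, 2, 3, 4, 5, 6, 7, 8, 9} is a vertex cover of size 9: every edge has an endpoint in this set.
No smaller cover exists because 1–B, 2–I, 3–E, 4–H, 5–J, 6–F, 7–G, 8–C, 9–A is a matching of size 9, and a cover must include an endpoint of each of these disjoint edges (König's theorem).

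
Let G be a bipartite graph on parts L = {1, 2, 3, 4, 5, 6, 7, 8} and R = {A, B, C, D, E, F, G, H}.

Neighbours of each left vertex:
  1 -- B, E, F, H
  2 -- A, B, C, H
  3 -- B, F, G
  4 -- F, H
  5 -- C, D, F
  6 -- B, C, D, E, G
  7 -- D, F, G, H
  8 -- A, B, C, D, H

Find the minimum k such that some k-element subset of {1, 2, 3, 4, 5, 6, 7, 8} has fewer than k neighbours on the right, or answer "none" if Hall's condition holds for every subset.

none

A matching saturating every left vertex exists, for instance 1→H, 2→B, 3→G, 4→F, 5→C, 6→E, 7→D, 8→A.
By Hall's marriage theorem, this means |N(S)| ≥ |S| for every subset S, so no violating subset exists.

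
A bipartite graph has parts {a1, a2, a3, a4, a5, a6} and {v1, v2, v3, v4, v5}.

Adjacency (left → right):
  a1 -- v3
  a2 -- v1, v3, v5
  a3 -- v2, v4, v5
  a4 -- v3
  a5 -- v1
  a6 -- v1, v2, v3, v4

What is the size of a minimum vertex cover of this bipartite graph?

5

The 5 edges a1–v3, a2–v5, a3–v4, a5–v1, a6–v2 form a matching, so any vertex cover needs at least 5 vertices (one per matched edge).
Conversely {a2, a3, a5, a6, v3} meets every edge and has exactly 5 vertices, so 5 is optimal.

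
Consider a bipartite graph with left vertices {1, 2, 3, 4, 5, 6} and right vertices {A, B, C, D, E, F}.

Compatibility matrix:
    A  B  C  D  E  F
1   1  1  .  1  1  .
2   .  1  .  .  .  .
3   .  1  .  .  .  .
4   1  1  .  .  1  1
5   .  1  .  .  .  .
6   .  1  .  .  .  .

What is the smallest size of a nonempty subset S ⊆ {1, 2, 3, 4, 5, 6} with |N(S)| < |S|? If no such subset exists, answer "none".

Take S = {2, 3}. Its neighbourhood is {B}, so |N(S)| = 1 < |S| = 2.
No single vertex violates Hall's condition since each has at least one neighbour, so 2 is the minimum.

2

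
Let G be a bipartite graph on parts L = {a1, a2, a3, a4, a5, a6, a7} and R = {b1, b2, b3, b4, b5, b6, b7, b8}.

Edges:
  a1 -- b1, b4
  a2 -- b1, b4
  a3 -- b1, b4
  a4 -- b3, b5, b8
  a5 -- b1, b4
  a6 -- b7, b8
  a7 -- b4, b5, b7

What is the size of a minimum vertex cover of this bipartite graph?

A maximum matching has 5 edges (e.g. a1–b1, a2–b4, a4–b3, a6–b8, a7–b5).
By König's theorem the minimum vertex cover has the same size. One such cover is {a4, a6, a7, b1, b4}.

5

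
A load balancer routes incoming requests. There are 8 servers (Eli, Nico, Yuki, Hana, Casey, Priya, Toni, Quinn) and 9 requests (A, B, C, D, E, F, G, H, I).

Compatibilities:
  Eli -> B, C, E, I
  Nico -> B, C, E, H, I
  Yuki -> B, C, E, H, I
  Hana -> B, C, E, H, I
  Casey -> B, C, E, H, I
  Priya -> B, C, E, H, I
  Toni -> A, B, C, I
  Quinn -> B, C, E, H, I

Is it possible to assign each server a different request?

The set {Eli, Nico, Yuki, Hana, Casey, Priya, Quinn} has only 5 neighbours ({B, C, E, H, I}), so by Hall's theorem at most 6 of the 8 servers can be matched.
Hence no matching covers every server.

No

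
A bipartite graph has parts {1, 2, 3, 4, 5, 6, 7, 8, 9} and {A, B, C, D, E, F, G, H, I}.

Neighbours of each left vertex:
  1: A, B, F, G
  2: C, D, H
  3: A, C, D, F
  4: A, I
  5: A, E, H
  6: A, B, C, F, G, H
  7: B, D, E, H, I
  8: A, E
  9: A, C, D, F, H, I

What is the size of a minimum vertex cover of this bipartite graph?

9

{1, 2, 3, 4, 5, 6, 7, 8, 9} is a vertex cover of size 9: every edge has an endpoint in this set.
No smaller cover exists because 1–F, 2–D, 3–C, 4–I, 5–H, 6–G, 7–B, 8–E, 9–A is a matching of size 9, and a cover must include an endpoint of each of these disjoint edges (König's theorem).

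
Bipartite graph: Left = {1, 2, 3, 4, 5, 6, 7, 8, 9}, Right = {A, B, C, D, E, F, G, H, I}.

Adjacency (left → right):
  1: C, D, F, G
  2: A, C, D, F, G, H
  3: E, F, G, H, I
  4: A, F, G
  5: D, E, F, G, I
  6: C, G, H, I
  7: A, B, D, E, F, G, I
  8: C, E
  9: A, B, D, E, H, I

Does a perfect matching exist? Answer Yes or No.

For example, pair 1–D, 2–H, 3–G, 4–F, 5–I, 6–C, 7–B, 8–E, 9–A.
All 9 left vertices are covered.

Yes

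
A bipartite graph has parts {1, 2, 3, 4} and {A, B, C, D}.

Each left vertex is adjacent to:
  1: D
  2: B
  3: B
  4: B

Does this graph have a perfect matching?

No

The set {2, 3, 4} has only 1 neighbour ({B}), so by Hall's theorem at most 2 of the 4 left vertices can be matched.
Hence no matching covers every left vertex.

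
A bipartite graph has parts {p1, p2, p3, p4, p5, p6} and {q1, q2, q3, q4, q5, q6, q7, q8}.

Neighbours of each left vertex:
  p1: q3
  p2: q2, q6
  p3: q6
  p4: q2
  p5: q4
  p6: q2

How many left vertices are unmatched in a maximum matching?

2

One maximum matching: p1→q3, p2→q2, p3→q6, p5→q4.
The set {p2, p3, p4, p6} has only 2 neighbours ({q2, q6}), so by Hall's theorem at most 4 of the 6 left vertices can be matched.
That matches 4 of the 6, leaving 2 unmatched; no matching can do better.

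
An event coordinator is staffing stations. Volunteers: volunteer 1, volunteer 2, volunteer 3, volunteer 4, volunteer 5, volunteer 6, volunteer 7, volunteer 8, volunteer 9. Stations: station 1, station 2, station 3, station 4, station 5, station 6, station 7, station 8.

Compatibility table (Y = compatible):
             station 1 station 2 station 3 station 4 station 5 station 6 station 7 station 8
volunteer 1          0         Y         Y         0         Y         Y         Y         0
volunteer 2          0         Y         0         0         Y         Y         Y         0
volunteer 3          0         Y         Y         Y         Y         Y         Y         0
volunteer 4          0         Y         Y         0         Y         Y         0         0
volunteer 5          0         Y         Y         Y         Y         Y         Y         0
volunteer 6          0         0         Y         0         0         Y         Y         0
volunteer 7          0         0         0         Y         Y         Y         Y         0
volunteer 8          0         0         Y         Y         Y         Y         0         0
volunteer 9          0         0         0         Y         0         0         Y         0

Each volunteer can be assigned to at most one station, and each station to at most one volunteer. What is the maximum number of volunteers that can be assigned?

6

One maximum matching: volunteer 1–station 7, volunteer 2–station 5, volunteer 3–station 4, volunteer 4–station 2, volunteer 5–station 6, volunteer 6–station 3.
The set {volunteer 1, volunteer 2, volunteer 3, volunteer 4, volunteer 5, volunteer 6, volunteer 7, volunteer 8, volunteer 9} has only 6 neighbours ({station 2, station 3, station 4, station 5, station 6, station 7}), so by Hall's theorem at most 6 of the 9 volunteers can be matched.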